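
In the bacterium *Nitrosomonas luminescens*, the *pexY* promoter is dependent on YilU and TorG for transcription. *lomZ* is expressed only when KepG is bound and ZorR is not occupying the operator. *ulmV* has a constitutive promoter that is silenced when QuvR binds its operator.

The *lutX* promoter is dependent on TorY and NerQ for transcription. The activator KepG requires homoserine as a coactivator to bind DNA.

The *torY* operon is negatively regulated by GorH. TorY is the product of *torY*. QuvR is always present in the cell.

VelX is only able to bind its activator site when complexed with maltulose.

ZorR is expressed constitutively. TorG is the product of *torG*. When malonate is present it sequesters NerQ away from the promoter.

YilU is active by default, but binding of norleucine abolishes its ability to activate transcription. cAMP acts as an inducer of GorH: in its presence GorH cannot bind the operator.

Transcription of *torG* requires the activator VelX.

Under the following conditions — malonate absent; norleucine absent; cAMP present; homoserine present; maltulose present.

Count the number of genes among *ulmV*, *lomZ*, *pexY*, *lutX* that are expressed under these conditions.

QuvR is produced constitutively and is active.
With repressor QuvR bound, *ulmV* is not transcribed.
→ *ulmV* is OFF.
ZorR is produced constitutively and is active.
Homoserine is present, so KepG is active.
With repressor ZorR bound, *lomZ* is not transcribed.
→ *lomZ* is OFF.
Norleucine is absent, so YilU is active.
Maltulose is present, so VelX is active.
No repressor is bound and VelX is active, so *torG* is transcribed.
So TorG is produced and active.
No repressor is bound and YilU and TorG are active, so *pexY* is transcribed.
→ *pexY* is ON.
cAMP is present, so GorH is inactive.
With no repressor bound, *torY* is transcribed.
So TorY is produced and active.
Malonate is absent, so NerQ is active.
No repressor is bound and TorY and NerQ are active, so *lutX* is transcribed.
→ *lutX* is ON.
2 of the 4 genes are transcribed.

2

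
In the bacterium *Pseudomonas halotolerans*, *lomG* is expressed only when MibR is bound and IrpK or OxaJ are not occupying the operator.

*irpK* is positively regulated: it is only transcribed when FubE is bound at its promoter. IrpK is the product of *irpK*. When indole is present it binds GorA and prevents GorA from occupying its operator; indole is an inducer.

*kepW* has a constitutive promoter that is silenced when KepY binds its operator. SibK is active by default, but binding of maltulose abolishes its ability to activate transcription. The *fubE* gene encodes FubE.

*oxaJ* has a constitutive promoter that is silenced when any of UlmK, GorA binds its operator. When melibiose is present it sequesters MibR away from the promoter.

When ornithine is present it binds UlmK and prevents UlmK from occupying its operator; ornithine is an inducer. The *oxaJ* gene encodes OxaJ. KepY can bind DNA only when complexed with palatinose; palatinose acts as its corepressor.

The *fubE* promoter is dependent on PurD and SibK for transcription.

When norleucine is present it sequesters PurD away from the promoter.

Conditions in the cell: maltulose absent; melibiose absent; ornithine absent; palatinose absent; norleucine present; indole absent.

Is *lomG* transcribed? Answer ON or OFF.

ON

Norleucine is present, so PurD is inactive.
Maltulose is absent, so SibK is active.
Required activator PurD is absent, so *fubE* is not transcribed.
So FubE is not produced.
Required activator FubE is absent, so *irpK* is not transcribed.
So IrpK is not produced.
Ornithine is absent, so UlmK is active.
Indole is absent, so GorA is active.
With repressor UlmK bound, *oxaJ* is not transcribed.
So OxaJ is not produced.
Melibiose is absent, so MibR is active.
No repressor is bound and MibR is active, so *lomG* is transcribed.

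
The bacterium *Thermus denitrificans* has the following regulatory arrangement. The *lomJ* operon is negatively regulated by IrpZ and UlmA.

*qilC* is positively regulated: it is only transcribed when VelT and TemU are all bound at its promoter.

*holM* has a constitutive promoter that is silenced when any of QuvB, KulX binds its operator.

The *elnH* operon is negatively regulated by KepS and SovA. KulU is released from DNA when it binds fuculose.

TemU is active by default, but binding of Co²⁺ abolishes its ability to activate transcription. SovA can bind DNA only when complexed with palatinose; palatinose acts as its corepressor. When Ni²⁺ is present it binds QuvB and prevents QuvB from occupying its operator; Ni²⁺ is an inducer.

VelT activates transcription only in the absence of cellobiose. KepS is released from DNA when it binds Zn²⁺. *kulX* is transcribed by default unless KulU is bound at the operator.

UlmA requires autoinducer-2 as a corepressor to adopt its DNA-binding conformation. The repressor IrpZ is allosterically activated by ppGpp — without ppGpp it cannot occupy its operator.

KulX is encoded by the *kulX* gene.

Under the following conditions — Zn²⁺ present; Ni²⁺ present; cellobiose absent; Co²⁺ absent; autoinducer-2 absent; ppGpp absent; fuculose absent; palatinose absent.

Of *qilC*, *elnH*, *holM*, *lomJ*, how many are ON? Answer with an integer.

4

Cellobiose is absent, so VelT is active.
Co²⁺ is absent, so TemU is active.
No repressor is bound and VelT and TemU are active, so *qilC* is transcribed.
→ *qilC* is ON.
Zn²⁺ is present, so KepS is inactive.
Palatinose is absent, so SovA is inactive.
With no repressor bound, *elnH* is transcribed.
→ *elnH* is ON.
Ni²⁺ is present, so QuvB is inactive.
Fuculose is absent, so KulU is active.
With repressor KulU bound, *kulX* is not transcribed.
So KulX is not produced.
With no repressor bound, *holM* is transcribed.
→ *holM* is ON.
ppGpp is absent, so IrpZ is inactive.
Autoinducer-2 is absent, so UlmA is inactive.
With no repressor bound, *lomJ* is transcribed.
→ *lomJ* is ON.
4 of the 4 genes are transcribed.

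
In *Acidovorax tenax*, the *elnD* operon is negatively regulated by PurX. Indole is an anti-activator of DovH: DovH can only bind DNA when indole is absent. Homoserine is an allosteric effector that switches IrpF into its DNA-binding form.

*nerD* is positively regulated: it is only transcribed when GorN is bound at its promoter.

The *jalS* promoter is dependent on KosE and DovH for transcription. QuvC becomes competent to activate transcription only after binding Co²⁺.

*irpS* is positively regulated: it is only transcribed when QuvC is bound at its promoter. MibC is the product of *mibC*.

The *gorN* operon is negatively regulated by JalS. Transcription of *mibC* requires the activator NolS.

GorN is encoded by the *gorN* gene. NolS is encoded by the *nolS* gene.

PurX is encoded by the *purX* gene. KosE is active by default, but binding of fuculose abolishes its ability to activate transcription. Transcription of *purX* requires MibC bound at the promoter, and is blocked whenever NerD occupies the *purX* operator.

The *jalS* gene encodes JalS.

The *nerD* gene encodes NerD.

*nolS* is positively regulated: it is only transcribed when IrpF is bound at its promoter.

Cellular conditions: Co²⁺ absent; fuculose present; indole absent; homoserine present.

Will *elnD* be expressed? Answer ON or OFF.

Fuculose is present, so KosE is inactive.
Indole is absent, so DovH is active.
Required activator KosE is absent, so *jalS* is not transcribed.
So JalS is not produced.
With no repressor bound, *gorN* is transcribed.
So GorN is produced and active.
No repressor is bound and GorN is active, so *nerD* is transcribed.
So NerD is produced and active.
Homoserine is present, so IrpF is active.
No repressor is bound and IrpF is active, so *nolS* is transcribed.
So NolS is produced and active.
No repressor is bound and NolS is active, so *mibC* is transcribed.
So MibC is produced and active.
With repressor NerD bound, *purX* is not transcribed.
So PurX is not produced.
With no repressor bound, *elnD* is transcribed.

ON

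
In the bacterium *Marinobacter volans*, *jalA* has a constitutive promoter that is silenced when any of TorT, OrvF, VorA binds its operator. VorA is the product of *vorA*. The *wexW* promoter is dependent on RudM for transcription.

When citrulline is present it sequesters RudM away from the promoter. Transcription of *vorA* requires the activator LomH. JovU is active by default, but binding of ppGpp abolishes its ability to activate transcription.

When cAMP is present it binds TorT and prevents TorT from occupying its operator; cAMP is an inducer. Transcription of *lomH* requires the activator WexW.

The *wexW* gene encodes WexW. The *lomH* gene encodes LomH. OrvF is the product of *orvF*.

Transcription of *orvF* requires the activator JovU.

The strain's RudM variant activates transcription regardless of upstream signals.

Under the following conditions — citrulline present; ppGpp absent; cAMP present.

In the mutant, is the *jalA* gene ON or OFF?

cAMP is present, so TorT is inactive.
ppGpp is absent, so JovU is active.
No repressor is bound and JovU is active, so *orvF* is transcribed.
So OrvF is produced and active.
RudM is constitutively active in this strain.
No repressor is bound and RudM is active, so *wexW* is transcribed.
So WexW is produced and active.
No repressor is bound and WexW is active, so *lomH* is transcribed.
So LomH is produced and active.
No repressor is bound and LomH is active, so *vorA* is transcribed.
So VorA is produced and active.
With repressor OrvF bound, *jalA* is not transcribed.

OFF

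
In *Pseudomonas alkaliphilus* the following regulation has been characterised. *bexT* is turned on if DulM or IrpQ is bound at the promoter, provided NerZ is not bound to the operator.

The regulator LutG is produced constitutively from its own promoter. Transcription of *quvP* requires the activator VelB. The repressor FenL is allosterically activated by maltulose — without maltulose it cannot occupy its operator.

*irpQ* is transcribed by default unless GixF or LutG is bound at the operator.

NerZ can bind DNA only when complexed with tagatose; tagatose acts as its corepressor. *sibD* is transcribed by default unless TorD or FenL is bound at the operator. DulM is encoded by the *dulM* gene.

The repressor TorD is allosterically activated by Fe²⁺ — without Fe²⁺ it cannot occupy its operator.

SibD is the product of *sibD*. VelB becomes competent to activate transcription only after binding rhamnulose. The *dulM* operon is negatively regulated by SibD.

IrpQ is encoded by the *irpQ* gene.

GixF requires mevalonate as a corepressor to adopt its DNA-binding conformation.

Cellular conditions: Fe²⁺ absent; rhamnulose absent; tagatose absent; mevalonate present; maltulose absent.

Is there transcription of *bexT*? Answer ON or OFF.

Fe²⁺ is absent, so TorD is inactive.
Maltulose is absent, so FenL is inactive.
With no repressor bound, *sibD* is transcribed.
So SibD is produced and active.
With repressor SibD bound, *dulM* is not transcribed.
So DulM is not produced.
Tagatose is absent, so NerZ is inactive.
Mevalonate is present, so GixF is active.
LutG is produced constitutively and is active.
With repressor GixF bound, *irpQ* is not transcribed.
So IrpQ is not produced.
No activator is available at the *bexT* promoter, so *bexT* is not transcribed.

OFF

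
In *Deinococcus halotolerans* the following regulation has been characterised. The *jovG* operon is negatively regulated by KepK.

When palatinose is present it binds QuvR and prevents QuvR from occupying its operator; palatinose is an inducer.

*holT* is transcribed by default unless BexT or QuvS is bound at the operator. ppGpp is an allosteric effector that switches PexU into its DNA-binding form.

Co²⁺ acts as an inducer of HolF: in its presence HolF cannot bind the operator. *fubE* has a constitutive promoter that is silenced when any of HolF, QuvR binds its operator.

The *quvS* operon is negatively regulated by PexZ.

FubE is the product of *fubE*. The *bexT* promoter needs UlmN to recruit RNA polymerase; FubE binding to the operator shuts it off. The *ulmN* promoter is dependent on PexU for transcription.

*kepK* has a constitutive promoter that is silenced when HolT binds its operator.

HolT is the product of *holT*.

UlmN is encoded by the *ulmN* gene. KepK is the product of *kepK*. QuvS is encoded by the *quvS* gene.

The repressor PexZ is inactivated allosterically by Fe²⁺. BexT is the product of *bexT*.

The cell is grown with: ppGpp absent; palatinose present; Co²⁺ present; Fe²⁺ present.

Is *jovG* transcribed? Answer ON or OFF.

Co²⁺ is present, so HolF is inactive.
Palatinose is present, so QuvR is inactive.
With no repressor bound, *fubE* is transcribed.
So FubE is produced and active.
ppGpp is absent, so PexU is inactive.
Required activator PexU is absent, so *ulmN* is not transcribed.
So UlmN is not produced.
With repressor FubE bound, *bexT* is not transcribed.
So BexT is not produced.
Fe²⁺ is present, so PexZ is inactive.
With no repressor bound, *quvS* is transcribed.
So QuvS is produced and active.
With repressor QuvS bound, *holT* is not transcribed.
So HolT is not produced.
With no repressor bound, *kepK* is transcribed.
So KepK is produced and active.
With repressor KepK bound, *jovG* is not transcribed.

OFF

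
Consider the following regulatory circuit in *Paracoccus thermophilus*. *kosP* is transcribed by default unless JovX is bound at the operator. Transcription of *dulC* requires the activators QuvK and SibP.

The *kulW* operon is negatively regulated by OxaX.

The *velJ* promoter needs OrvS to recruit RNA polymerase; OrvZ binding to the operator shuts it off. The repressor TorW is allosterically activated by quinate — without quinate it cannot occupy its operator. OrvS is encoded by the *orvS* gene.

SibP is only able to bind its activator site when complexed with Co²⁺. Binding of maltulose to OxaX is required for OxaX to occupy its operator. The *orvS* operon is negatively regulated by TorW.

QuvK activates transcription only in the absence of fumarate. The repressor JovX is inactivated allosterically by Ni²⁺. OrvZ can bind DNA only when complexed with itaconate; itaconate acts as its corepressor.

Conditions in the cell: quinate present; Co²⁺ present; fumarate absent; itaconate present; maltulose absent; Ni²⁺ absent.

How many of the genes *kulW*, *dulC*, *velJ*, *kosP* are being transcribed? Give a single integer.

2

Maltulose is absent, so OxaX is inactive.
With no repressor bound, *kulW* is transcribed.
→ *kulW* is ON.
Fumarate is absent, so QuvK is active.
Co²⁺ is present, so SibP is active.
No repressor is bound and QuvK and SibP are active, so *dulC* is transcribed.
→ *dulC* is ON.
Quinate is present, so TorW is active.
With repressor TorW bound, *orvS* is not transcribed.
So OrvS is not produced.
Itaconate is present, so OrvZ is active.
With repressor OrvZ bound, *velJ* is not transcribed.
→ *velJ* is OFF.
Ni²⁺ is absent, so JovX is active.
With repressor JovX bound, *kosP* is not transcribed.
→ *kosP* is OFF.
2 of the 4 genes are transcribed.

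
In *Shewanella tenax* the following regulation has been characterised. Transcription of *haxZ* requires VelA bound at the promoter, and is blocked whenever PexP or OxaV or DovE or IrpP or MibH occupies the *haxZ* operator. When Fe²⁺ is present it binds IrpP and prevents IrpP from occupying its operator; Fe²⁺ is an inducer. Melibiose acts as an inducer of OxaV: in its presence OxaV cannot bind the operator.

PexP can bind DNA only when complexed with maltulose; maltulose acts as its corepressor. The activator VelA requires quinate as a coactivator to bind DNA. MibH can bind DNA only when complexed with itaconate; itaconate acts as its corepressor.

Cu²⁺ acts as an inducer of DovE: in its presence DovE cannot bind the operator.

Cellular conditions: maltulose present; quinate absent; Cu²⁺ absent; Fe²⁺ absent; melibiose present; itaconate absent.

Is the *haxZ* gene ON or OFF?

OFF

Maltulose is present, so PexP is active.
Quinate is absent, so VelA is inactive.
Melibiose is present, so OxaV is inactive.
Cu²⁺ is absent, so DovE is active.
Fe²⁺ is absent, so IrpP is active.
Itaconate is absent, so MibH is inactive.
With repressor PexP bound, *haxZ* is not transcribed.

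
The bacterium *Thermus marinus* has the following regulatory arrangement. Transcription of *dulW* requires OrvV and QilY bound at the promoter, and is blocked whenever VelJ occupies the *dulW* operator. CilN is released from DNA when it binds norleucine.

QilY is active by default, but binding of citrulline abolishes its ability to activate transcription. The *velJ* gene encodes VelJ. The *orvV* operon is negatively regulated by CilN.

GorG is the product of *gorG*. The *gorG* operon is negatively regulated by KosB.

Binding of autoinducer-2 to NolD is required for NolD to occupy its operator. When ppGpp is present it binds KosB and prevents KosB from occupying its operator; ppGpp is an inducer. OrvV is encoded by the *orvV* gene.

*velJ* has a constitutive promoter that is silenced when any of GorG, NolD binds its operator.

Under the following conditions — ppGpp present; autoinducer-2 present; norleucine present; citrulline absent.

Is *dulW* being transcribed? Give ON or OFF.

ON

ppGpp is present, so KosB is inactive.
With no repressor bound, *gorG* is transcribed.
So GorG is produced and active.
Autoinducer-2 is present, so NolD is active.
With repressor GorG bound, *velJ* is not transcribed.
So VelJ is not produced.
Norleucine is present, so CilN is inactive.
With no repressor bound, *orvV* is transcribed.
So OrvV is produced and active.
Citrulline is absent, so QilY is active.
No repressor is bound and OrvV and QilY are active, so *dulW* is transcribed.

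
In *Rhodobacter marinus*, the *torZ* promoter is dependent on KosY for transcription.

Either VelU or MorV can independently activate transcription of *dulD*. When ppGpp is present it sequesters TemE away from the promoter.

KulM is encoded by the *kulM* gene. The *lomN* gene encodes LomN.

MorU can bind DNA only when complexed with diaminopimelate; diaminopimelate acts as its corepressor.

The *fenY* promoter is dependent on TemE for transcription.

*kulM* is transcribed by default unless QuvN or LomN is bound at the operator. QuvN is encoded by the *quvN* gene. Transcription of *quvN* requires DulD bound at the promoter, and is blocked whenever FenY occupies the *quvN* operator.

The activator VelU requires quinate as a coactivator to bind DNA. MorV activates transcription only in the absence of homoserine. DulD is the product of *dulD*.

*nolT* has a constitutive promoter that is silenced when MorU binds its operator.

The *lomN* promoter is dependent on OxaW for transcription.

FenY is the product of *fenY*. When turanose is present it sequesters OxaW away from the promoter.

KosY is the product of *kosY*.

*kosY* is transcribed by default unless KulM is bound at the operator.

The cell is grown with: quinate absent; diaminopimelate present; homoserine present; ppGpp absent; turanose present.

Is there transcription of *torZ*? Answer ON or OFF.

ppGpp is absent, so TemE is active.
No repressor is bound and TemE is active, so *fenY* is transcribed.
So FenY is produced and active.
Quinate is absent, so VelU is inactive.
Homoserine is present, so MorV is inactive.
No activator is available at the *dulD* promoter, so *dulD* is not transcribed.
So DulD is not produced.
With repressor FenY bound, *quvN* is not transcribed.
So QuvN is not produced.
Turanose is present, so OxaW is inactive.
Required activator OxaW is absent, so *lomN* is not transcribed.
So LomN is not produced.
With no repressor bound, *kulM* is transcribed.
So KulM is produced and active.
With repressor KulM bound, *kosY* is not transcribed.
So KosY is not produced.
Required activator KosY is absent, so *torZ* is not transcribed.

OFF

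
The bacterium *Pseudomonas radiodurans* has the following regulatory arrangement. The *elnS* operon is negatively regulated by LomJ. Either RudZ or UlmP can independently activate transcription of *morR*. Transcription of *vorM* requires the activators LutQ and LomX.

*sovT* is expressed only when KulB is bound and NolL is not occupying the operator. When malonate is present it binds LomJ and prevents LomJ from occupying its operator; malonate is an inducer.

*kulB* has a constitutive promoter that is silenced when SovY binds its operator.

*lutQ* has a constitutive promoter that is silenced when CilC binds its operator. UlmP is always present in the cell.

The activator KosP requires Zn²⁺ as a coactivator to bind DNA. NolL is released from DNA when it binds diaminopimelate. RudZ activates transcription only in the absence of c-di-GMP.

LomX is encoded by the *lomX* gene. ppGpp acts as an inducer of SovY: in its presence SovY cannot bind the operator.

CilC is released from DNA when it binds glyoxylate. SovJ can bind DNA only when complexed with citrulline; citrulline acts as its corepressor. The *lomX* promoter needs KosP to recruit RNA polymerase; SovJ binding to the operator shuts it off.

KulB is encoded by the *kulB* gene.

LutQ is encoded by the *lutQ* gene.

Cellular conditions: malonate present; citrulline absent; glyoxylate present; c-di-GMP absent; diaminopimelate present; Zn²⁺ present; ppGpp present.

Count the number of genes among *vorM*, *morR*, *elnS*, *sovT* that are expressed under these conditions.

Glyoxylate is present, so CilC is inactive.
With no repressor bound, *lutQ* is transcribed.
So LutQ is produced and active.
Citrulline is absent, so SovJ is inactive.
Zn²⁺ is present, so KosP is active.
No repressor is bound and KosP is active, so *lomX* is transcribed.
So LomX is produced and active.
No repressor is bound and LutQ and LomX are active, so *vorM* is transcribed.
→ *vorM* is ON.
c-di-GMP is absent, so RudZ is active.
UlmP is produced constitutively and is active.
Activator RudZ is present, so *morR* is transcribed.
→ *morR* is ON.
Malonate is present, so LomJ is inactive.
With no repressor bound, *elnS* is transcribed.
→ *elnS* is ON.
ppGpp is present, so SovY is inactive.
With no repressor bound, *kulB* is transcribed.
So KulB is produced and active.
Diaminopimelate is present, so NolL is inactive.
No repressor is bound and KulB is active, so *sovT* is transcribed.
→ *sovT* is ON.
4 of the 4 genes are transcribed.

4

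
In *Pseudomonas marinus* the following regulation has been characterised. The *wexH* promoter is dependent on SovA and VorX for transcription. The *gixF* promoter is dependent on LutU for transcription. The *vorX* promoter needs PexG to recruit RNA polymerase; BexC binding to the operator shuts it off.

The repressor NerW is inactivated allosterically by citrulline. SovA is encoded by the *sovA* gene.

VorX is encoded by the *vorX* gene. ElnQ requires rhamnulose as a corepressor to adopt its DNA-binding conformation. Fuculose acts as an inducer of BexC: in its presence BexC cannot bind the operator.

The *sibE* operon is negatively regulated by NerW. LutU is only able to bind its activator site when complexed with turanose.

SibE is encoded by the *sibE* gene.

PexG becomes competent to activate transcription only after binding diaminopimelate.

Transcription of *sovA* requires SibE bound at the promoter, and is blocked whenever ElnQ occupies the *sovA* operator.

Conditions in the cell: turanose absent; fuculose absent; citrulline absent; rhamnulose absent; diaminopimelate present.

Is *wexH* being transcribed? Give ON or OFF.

Citrulline is absent, so NerW is active.
With repressor NerW bound, *sibE* is not transcribed.
So SibE is not produced.
Rhamnulose is absent, so ElnQ is inactive.
Required activator SibE is absent, so *sovA* is not transcribed.
So SovA is not produced.
Diaminopimelate is present, so PexG is active.
Fuculose is absent, so BexC is active.
With repressor BexC bound, *vorX* is not transcribed.
So VorX is not produced.
Required activator SovA is absent, so *wexH* is not transcribed.

OFF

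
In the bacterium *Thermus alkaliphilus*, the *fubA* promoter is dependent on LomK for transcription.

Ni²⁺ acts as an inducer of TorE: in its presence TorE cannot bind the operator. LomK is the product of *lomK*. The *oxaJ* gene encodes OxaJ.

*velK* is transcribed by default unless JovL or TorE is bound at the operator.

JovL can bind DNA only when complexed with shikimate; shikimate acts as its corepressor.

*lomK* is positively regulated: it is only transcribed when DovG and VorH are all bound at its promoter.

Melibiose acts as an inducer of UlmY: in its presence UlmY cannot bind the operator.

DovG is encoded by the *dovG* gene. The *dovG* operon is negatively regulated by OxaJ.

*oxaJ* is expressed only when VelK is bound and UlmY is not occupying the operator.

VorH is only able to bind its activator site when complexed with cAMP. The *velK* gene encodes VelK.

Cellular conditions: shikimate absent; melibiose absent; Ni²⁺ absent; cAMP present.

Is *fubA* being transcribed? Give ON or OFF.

ON

Shikimate is absent, so JovL is inactive.
Ni²⁺ is absent, so TorE is active.
With repressor TorE bound, *velK* is not transcribed.
So VelK is not produced.
Melibiose is absent, so UlmY is active.
With repressor UlmY bound, *oxaJ* is not transcribed.
So OxaJ is not produced.
With no repressor bound, *dovG* is transcribed.
So DovG is produced and active.
cAMP is present, so VorH is active.
No repressor is bound and DovG and VorH are active, so *lomK* is transcribed.
So LomK is produced and active.
No repressor is bound and LomK is active, so *fubA* is transcribed.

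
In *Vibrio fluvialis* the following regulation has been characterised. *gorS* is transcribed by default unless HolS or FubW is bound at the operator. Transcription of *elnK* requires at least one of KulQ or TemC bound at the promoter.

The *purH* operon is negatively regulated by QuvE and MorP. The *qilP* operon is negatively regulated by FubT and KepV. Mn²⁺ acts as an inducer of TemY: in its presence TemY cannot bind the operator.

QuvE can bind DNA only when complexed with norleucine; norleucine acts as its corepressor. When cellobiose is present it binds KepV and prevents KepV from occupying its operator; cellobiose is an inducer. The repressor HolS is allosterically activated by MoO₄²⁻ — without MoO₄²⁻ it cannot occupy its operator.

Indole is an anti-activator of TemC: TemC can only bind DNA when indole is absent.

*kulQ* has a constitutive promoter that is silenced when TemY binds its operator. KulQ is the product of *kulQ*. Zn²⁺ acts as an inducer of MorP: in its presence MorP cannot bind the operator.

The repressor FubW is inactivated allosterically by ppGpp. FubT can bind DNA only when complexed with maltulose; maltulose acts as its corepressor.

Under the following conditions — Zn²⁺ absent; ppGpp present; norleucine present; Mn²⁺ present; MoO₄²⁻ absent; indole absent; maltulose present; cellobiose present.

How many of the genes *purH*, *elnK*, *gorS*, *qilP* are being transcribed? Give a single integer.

Norleucine is present, so QuvE is active.
Zn²⁺ is absent, so MorP is active.
With repressor QuvE bound, *purH* is not transcribed.
→ *purH* is OFF.
Mn²⁺ is present, so TemY is inactive.
With no repressor bound, *kulQ* is transcribed.
So KulQ is produced and active.
Indole is absent, so TemC is active.
Activator KulQ is present, so *elnK* is transcribed.
→ *elnK* is ON.
MoO₄²⁻ is absent, so HolS is inactive.
ppGpp is present, so FubW is inactive.
With no repressor bound, *gorS* is transcribed.
→ *gorS* is ON.
Maltulose is present, so FubT is active.
Cellobiose is present, so KepV is inactive.
With repressor FubT bound, *qilP* is not transcribed.
→ *qilP* is OFF.
2 of the 4 genes are transcribed.

2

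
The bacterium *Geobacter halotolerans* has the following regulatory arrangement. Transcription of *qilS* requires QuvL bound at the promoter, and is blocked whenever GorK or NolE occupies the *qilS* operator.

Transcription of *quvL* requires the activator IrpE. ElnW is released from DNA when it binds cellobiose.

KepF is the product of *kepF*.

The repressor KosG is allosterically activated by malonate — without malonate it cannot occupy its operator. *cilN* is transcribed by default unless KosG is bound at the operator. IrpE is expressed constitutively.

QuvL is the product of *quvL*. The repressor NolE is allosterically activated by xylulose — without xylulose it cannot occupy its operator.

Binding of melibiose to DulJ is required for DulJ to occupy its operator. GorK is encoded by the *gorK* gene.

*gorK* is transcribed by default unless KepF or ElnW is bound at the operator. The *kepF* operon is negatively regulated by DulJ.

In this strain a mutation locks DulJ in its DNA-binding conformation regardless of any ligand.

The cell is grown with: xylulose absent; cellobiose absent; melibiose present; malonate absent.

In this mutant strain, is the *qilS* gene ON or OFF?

ON

DulJ is constitutively active in this strain.
With repressor DulJ bound, *kepF* is not transcribed.
So KepF is not produced.
Cellobiose is absent, so ElnW is active.
With repressor ElnW bound, *gorK* is not transcribed.
So GorK is not produced.
Xylulose is absent, so NolE is inactive.
IrpE is produced constitutively and is active.
No repressor is bound and IrpE is active, so *quvL* is transcribed.
So QuvL is produced and active.
No repressor is bound and QuvL is active, so *qilS* is transcribed.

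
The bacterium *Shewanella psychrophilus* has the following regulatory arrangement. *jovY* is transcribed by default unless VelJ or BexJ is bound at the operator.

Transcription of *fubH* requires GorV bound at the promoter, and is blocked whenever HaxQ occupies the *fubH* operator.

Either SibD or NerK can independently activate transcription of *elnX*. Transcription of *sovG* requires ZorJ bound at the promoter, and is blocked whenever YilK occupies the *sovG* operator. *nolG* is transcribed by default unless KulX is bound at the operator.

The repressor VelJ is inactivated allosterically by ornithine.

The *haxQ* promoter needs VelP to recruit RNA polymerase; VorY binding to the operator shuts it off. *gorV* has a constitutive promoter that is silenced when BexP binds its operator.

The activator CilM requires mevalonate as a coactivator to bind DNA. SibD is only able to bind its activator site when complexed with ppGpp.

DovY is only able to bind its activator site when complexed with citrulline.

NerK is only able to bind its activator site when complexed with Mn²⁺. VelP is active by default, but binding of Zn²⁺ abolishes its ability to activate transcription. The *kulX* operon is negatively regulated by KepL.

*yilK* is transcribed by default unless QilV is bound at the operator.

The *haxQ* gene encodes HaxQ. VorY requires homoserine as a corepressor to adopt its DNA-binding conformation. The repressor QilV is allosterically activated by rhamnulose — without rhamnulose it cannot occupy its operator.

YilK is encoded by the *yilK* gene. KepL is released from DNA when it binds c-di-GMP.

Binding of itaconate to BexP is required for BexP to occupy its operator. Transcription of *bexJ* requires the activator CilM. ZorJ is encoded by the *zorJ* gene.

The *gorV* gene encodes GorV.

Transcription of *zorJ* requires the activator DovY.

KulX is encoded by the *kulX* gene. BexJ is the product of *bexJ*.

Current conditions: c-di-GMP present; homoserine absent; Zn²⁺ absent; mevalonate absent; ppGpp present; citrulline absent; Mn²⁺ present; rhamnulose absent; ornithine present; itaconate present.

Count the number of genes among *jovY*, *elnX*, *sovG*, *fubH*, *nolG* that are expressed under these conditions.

Ornithine is present, so VelJ is inactive.
Mevalonate is absent, so CilM is inactive.
Required activator CilM is absent, so *bexJ* is not transcribed.
So BexJ is not produced.
With no repressor bound, *jovY* is transcribed.
→ *jovY* is ON.
ppGpp is present, so SibD is active.
Mn²⁺ is present, so NerK is active.
Activator SibD is present, so *elnX* is transcribed.
→ *elnX* is ON.
Rhamnulose is absent, so QilV is inactive.
With no repressor bound, *yilK* is transcribed.
So YilK is produced and active.
Citrulline is absent, so DovY is inactive.
Required activator DovY is absent, so *zorJ* is not transcribed.
So ZorJ is not produced.
With repressor YilK bound, *sovG* is not transcribed.
→ *sovG* is OFF.
Itaconate is present, so BexP is active.
With repressor BexP bound, *gorV* is not transcribed.
So GorV is not produced.
Zn²⁺ is absent, so VelP is active.
Homoserine is absent, so VorY is inactive.
No repressor is bound and VelP is active, so *haxQ* is transcribed.
So HaxQ is produced and active.
With repressor HaxQ bound, *fubH* is not transcribed.
→ *fubH* is OFF.
c-di-GMP is present, so KepL is inactive.
With no repressor bound, *kulX* is transcribed.
So KulX is produced and active.
With repressor KulX bound, *nolG* is not transcribed.
→ *nolG* is OFF.
2 of the 5 genes are transcribed.

2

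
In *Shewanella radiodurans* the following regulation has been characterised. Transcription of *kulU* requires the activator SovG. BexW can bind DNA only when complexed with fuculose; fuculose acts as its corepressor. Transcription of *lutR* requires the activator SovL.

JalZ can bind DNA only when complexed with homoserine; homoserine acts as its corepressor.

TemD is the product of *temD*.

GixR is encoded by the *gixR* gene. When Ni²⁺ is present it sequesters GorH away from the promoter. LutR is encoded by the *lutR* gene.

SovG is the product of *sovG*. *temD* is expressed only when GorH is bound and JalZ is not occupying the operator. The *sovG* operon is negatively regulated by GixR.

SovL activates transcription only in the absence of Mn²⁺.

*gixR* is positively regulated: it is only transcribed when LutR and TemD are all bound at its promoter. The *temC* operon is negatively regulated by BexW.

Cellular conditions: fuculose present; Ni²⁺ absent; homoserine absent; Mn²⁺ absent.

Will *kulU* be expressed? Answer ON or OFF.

OFF

Mn²⁺ is absent, so SovL is active.
No repressor is bound and SovL is active, so *lutR* is transcribed.
So LutR is produced and active.
Ni²⁺ is absent, so GorH is active.
Homoserine is absent, so JalZ is inactive.
No repressor is bound and GorH is active, so *temD* is transcribed.
So TemD is produced and active.
No repressor is bound and LutR and TemD are active, so *gixR* is transcribed.
So GixR is produced and active.
With repressor GixR bound, *sovG* is not transcribed.
So SovG is not produced.
Required activator SovG is absent, so *kulU* is not transcribed.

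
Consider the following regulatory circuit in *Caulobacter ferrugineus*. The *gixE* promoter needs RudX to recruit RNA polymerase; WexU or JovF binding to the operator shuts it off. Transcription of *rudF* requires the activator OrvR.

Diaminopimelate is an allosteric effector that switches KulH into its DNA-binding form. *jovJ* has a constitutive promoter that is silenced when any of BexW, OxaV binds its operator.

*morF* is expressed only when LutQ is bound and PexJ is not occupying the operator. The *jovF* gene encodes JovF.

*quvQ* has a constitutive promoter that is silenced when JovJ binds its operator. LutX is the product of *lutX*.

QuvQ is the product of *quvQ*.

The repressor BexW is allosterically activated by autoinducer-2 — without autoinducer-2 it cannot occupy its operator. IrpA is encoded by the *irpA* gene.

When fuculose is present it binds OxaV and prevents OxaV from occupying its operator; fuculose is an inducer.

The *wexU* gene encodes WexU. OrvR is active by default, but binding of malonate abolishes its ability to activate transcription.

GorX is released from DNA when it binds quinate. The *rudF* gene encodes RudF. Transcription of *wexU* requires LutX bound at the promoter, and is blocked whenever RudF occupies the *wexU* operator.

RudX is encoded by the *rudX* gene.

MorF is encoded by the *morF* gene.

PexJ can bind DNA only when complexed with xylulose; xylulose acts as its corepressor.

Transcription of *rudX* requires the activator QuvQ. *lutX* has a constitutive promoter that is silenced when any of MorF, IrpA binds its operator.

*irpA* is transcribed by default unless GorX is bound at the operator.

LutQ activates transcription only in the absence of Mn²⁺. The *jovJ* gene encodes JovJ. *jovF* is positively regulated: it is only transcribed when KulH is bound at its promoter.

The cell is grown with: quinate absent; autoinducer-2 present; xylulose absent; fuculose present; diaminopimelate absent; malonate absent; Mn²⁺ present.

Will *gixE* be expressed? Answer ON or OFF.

ON

Autoinducer-2 is present, so BexW is active.
Fuculose is present, so OxaV is inactive.
With repressor BexW bound, *jovJ* is not transcribed.
So JovJ is not produced.
With no repressor bound, *quvQ* is transcribed.
So QuvQ is produced and active.
No repressor is bound and QuvQ is active, so *rudX* is transcribed.
So RudX is produced and active.
Malonate is absent, so OrvR is active.
No repressor is bound and OrvR is active, so *rudF* is transcribed.
So RudF is produced and active.
Mn²⁺ is present, so LutQ is inactive.
Xylulose is absent, so PexJ is inactive.
Required activator LutQ is absent, so *morF* is not transcribed.
So MorF is not produced.
Quinate is absent, so GorX is active.
With repressor GorX bound, *irpA* is not transcribed.
So IrpA is not produced.
With no repressor bound, *lutX* is transcribed.
So LutX is produced and active.
With repressor RudF bound, *wexU* is not transcribed.
So WexU is not produced.
Diaminopimelate is absent, so KulH is inactive.
Required activator KulH is absent, so *jovF* is not transcribed.
So JovF is not produced.
No repressor is bound and RudX is active, so *gixE* is transcribed.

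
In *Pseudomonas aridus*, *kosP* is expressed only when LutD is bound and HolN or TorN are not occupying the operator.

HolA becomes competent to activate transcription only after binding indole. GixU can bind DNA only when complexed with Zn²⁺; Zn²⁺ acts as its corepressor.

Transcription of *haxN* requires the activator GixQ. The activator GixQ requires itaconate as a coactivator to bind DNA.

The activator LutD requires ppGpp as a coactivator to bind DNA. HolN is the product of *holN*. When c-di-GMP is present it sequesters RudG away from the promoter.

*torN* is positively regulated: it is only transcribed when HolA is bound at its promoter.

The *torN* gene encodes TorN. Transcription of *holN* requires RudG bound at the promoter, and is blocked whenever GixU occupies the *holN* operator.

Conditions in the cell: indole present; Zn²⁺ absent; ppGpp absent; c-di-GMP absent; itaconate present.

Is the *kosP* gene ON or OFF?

c-di-GMP is absent, so RudG is active.
Zn²⁺ is absent, so GixU is inactive.
No repressor is bound and RudG is active, so *holN* is transcribed.
So HolN is produced and active.
ppGpp is absent, so LutD is inactive.
Indole is present, so HolA is active.
No repressor is bound and HolA is active, so *torN* is transcribed.
So TorN is produced and active.
With repressor HolN bound, *kosP* is not transcribed.

OFF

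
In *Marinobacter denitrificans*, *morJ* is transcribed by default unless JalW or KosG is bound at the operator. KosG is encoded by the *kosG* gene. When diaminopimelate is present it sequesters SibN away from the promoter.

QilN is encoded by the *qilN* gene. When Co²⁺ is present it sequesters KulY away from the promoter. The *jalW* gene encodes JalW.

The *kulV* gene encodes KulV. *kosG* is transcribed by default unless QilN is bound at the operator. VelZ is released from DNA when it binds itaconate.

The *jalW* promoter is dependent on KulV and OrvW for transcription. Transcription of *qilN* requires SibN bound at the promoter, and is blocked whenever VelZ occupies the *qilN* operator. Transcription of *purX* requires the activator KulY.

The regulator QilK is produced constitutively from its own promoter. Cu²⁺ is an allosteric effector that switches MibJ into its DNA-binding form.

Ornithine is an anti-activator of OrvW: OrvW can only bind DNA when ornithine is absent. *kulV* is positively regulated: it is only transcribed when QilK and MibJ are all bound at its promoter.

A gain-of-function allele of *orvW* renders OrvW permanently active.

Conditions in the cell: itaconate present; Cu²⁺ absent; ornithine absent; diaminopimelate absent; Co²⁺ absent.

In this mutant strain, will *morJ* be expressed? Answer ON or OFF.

ON

QilK is produced constitutively and is active.
Cu²⁺ is absent, so MibJ is inactive.
Required activator MibJ is absent, so *kulV* is not transcribed.
So KulV is not produced.
OrvW is constitutively active in this strain.
Required activator KulV is absent, so *jalW* is not transcribed.
So JalW is not produced.
Diaminopimelate is absent, so SibN is active.
Itaconate is present, so VelZ is inactive.
No repressor is bound and SibN is active, so *qilN* is transcribed.
So QilN is produced and active.
With repressor QilN bound, *kosG* is not transcribed.
So KosG is not produced.
With no repressor bound, *morJ* is transcribed.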